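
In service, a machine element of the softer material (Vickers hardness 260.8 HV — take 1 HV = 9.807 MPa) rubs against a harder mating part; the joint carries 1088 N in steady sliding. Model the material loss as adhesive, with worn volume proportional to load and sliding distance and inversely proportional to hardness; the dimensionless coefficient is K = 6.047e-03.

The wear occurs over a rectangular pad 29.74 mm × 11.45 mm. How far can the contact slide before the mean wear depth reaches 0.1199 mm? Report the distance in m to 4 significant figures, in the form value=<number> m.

Intermediate values are shown rounded. The algebra holds full precision; a lone final rounding: four significant digits.
Convert: Hardness H = 260.8 HV × 9.807 MPa/HV = 2558 MPa = 2.558e+09 Pa.
Convert: Pad sides 29.74 mm × 11.45 mm = 0.02974 m × 0.01145 m. Contact area A = 0.02974 m × 0.01145 m = 3.405e-04 m².
Convert: Depth limit h_lim = 0.1199 mm = 1.199e-04 m.
SI base units throughout: W = 1088 N, H = 2.558e+09 Pa, K = 6.047e-03.
Permissible volume V_lim = h_lim·A = 1.199e-04 · 3.405e-04 = 4.083e-08 m³.
Life L = V_lim·H/(K·W) = 4.083e-08 · 2.558e+09 / (6.047e-03 · 1088) = 15.87 m.

value=15.87 m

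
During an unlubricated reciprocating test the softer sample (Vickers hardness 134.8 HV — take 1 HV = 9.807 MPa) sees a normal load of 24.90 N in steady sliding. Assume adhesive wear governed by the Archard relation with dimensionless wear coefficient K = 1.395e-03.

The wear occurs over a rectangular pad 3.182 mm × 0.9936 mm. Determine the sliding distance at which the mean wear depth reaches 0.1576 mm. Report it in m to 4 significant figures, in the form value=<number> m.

value=18.96 m

Each operation maintains full precision. The intermediates are printed rounded — rounded once at the end to four significant digits.
Convert: Hardness H = 134.8 HV × 9.807 MPa/HV = 1322 MPa = 1.322e+09 Pa.
Convert: Pad sides 3.182 mm × 0.9936 mm = 3.182e-03 m × 9.936e-04 m. Contact area A = 3.182e-03 m × 9.936e-04 m = 3.162e-06 m².
Convert: Depth limit h_lim = 0.1576 mm = 1.576e-04 m.
Restated in SI base units: W = 24.90 N, H = 1.322e+09 Pa, K = 1.395e-03.
At the depth limit, V_lim = h_lim·A = 1.576e-04 · 3.162e-06 = 4.983e-10 m³.
Inverting, life L = V_lim·H/(K·W) = 4.983e-10 · 1.322e+09 / (1.395e-03 · 24.90) = 18.96 m.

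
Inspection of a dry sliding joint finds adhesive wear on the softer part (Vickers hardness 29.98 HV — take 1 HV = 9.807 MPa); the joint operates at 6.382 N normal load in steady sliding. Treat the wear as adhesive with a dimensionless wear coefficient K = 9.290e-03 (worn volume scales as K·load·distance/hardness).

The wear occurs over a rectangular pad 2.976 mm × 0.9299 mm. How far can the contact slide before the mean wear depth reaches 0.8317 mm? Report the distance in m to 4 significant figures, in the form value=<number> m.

value=11.41 m

Intermediates are shown rounded; all working math maintains full float precision; rounded once at the end: four significant digits.
Convert: Hardness H = 29.98 HV × 9.807 MPa/HV = 294.0 MPa = 2.940e+08 Pa.
Convert: Pad sides 2.976 mm × 0.9299 mm = 2.976e-03 m × 9.299e-04 m. Contact area A = 2.976e-03 m × 9.299e-04 m = 2.767e-06 m².
Convert: Depth limit h_lim = 0.8317 mm = 8.317e-04 m.
As SI base values: W = 6.382 N, H = 2.940e+08 Pa, K = 9.290e-03.
Permissible volume V_lim = h_lim·A = 8.317e-04 · 2.767e-06 = 2.302e-09 m³.
Sliding life L = V_lim·H/(K·W) = 2.302e-09 · 2.940e+08 / (9.290e-03 · 6.382) = 11.41 m.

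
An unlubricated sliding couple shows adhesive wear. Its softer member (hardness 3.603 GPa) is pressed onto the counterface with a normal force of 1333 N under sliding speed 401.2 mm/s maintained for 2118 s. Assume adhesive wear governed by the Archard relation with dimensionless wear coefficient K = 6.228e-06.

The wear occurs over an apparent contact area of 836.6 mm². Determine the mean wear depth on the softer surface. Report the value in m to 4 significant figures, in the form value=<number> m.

value=2.340e-06 m

Quoted intermediates are rounded, and each operation holds full precision. Rounded once at the end, at four significant figures.
Sliding speed v = 401.2 mm/s = 0.4012 m/s. The distance L = v·t = 0.4012 m/s × 2118 s = 849.7 m.
Hardness H = 3.603 GPa = 3.603e+09 Pa.
Contact area A = 836.6 mm² = 8.366e-04 m².
In SI base units: W = 1333 N, H = 3.603e+09 Pa, K = 6.228e-06.
Wear volume V = K·W·L/H = 6.228e-06 · 1333 · 849.7 / 3.603e+09 = 1.958e-09 m³.
Depth of wear h = V/A = 1.958e-09 / 8.366e-04 = 2.340e-06 m.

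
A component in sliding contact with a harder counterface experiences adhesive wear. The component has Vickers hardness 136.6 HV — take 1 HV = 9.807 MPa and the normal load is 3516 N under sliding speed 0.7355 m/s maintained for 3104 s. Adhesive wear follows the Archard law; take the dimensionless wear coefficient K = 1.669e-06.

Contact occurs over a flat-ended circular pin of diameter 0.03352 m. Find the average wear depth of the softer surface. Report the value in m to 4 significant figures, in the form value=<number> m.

The intermediates appear rounded, and every step holds exact precision, and a single final rounding, at four significant figures.
Convert: Path length L = v·t = 0.7355 m/s × 3104 s = 2283 m.
Convert: Hardness H = 136.6 HV × 9.807 MPa/HV = 1340 MPa = 1.340e+09 Pa.
Convert: Contact area A = π·d²/4 = π·(0.03352 m)²/4 = 8.825e-04 m².
Restated in SI base units: W = 3516 N, H = 1.340e+09 Pa, K = 1.669e-06.
Apply Archard: V = K·W·L/H = 1.669e-06 · 3516 · 2283 / 1.340e+09 = 1.000e-08 m³.
Wear depth h = V/A = 1.000e-08 / 8.825e-04 = 1.133e-05 m.

value=1.133e-05 m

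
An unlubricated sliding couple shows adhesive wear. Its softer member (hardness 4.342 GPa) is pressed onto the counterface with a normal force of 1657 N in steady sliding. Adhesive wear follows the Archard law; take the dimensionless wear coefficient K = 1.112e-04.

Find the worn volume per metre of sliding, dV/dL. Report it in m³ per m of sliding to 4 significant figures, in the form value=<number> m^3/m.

value=4.244e-11 m^3/m

The computation carries exact precision — intermediate values are printed rounded; one final rounding, at four significant digits.
Hardness H = 4.342 GPa = 4.342e+09 Pa.
Collected in SI base units: W = 1657 N, H = 4.342e+09 Pa, K = 1.112e-04.
Rate of wear dV/dL = K·W/H (independent of L): 1.112e-04 · 1657 / 4.342e+09 = 4.244e-11 m³/m.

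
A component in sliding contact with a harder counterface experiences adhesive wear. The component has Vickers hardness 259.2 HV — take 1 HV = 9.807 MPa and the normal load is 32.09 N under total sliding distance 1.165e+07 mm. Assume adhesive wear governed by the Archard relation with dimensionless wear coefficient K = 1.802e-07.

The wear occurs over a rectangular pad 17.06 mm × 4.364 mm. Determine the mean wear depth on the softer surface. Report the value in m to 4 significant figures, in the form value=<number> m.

value=3.560e-07 m

The intermediates are shown rounded; every step holds full float precision — a lone final rounding, at 4 significant figures.
The distance L = 1.165e+07 mm = 1.165e+04 m.
Hardness H = 259.2 HV × 9.807 MPa/HV = 2542 MPa = 2.542e+09 Pa.
Pad sides 17.06 mm × 4.364 mm = 0.01706 m × 0.004364 m. Contact area A = 0.01706 m × 0.004364 m = 7.445e-05 m².
Collected in SI base units: W = 32.09 N, H = 2.542e+09 Pa, K = 1.802e-07.
Volume removed: V = K·W·L/H = 1.802e-07 · 32.09 · 1.165e+04 / 2.542e+09 = 2.650e-11 m³.
Depth of wear h = V/A = 2.650e-11 / 7.445e-05 = 3.560e-07 m.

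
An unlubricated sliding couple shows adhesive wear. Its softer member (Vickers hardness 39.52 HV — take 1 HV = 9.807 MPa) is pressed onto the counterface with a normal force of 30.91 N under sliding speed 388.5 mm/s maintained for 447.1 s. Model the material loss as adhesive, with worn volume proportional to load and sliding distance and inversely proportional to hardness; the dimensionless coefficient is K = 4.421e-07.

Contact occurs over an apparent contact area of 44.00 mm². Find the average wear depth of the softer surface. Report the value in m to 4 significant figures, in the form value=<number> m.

Each operation carries exact precision; displayed values are rounded, and one last rounding, at four significant digits.
Sliding speed v = 388.5 mm/s = 0.3885 m/s. Distance L = v·t = 0.3885 m/s × 447.1 s = 173.7 m.
Hardness H = 39.52 HV × 9.807 MPa/HV = 387.6 MPa = 3.876e+08 Pa.
Contact area A = 44.00 mm² = 4.400e-05 m².
Collected in SI base units: W = 30.91 N, H = 3.876e+08 Pa, K = 4.421e-07.
Archard relation: V = K·W·L/H = 4.421e-07 · 30.91 · 173.7 / 3.876e+08 = 6.124e-12 m³.
Wear depth h = V/A = 6.124e-12 / 4.400e-05 = 1.392e-07 m.

value=1.392e-07 m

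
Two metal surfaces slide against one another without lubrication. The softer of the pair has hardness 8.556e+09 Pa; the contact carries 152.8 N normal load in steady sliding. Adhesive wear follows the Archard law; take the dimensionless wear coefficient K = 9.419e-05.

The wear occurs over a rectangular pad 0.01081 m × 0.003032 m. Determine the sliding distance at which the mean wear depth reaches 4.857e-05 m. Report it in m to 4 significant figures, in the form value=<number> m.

Intermediates appear rounded; all arithmetic runs at full precision — rounded just once to 4 significant digits.
Convert: Contact area A = 0.01081 m × 0.003032 m = 3.278e-05 m².
Working in SI base units: W = 152.8 N, H = 8.556e+09 Pa, K = 9.419e-05.
Permissible volume V_lim = h_lim·A = 4.857e-05 · 3.278e-05 = 1.592e-09 m³.
Inverting, life L = V_lim·H/(K·W) = 1.592e-09 · 8.556e+09 / (9.419e-05 · 152.8) = 946.4 m.

value=946.4 m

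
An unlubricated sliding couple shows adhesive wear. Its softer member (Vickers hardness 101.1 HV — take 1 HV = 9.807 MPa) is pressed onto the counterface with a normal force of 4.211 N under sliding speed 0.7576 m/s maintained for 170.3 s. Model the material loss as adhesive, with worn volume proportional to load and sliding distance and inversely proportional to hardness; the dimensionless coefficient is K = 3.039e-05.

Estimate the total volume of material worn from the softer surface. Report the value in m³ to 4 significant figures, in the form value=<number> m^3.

All arithmetic holds exact precision. Intermediate values appear rounded, and rounded just once, at 4 significant digits.
Convert: Distance covered L = v·t = 0.7576 m/s × 170.3 s = 129.0 m.
Convert: Hardness H = 101.1 HV × 9.807 MPa/HV = 991.5 MPa = 9.915e+08 Pa.
Collected in SI base units: W = 4.211 N, H = 9.915e+08 Pa, K = 3.039e-05.
Volume removed: V = K·W·L/H = 3.039e-05 · 4.211 · 129.0 / 9.915e+08 = 1.665e-11 m³.

value=1.665e-11 m^3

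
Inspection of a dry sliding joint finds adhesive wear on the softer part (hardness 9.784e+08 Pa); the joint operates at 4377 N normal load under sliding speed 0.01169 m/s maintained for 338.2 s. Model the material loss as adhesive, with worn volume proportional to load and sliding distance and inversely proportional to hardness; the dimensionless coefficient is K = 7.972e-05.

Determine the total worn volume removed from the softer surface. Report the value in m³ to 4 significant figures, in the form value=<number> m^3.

All working math keeps exact precision, and intermediate values are printed rounded — a lone final rounding to four significant figures.
Path length L = v·t = 0.01169 m/s × 338.2 s = 3.954 m.
In SI base units, W = 4377 N, H = 9.784e+08 Pa, K = 7.972e-05.
Apply Archard: V = K·W·L/H = 7.972e-05 · 4377 · 3.954 / 9.784e+08 = 1.410e-09 m³.

value=1.410e-09 m^3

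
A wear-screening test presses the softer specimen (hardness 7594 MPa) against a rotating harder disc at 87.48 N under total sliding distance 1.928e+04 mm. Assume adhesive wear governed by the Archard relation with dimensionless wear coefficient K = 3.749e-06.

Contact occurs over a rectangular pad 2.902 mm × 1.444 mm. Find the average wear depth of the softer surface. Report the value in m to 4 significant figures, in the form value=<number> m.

value=1.987e-07 m

Printed values are rounded — all working math holds exact precision, and one last rounding to 4 significant digits.
Distance L = 1.928e+04 mm = 19.28 m.
Hardness H = 7594 MPa = 7.594e+09 Pa.
Pad sides 2.902 mm × 1.444 mm = 0.002902 m × 0.001444 m. Contact area A = 0.002902 m × 0.001444 m = 4.190e-06 m².
Collected in SI base units: W = 87.48 N, H = 7.594e+09 Pa, K = 3.749e-06.
Volume removed: V = K·W·L/H = 3.749e-06 · 87.48 · 19.28 / 7.594e+09 = 8.326e-13 m³.
Average depth h = V/A = 8.326e-13 / 4.190e-06 = 1.987e-07 m.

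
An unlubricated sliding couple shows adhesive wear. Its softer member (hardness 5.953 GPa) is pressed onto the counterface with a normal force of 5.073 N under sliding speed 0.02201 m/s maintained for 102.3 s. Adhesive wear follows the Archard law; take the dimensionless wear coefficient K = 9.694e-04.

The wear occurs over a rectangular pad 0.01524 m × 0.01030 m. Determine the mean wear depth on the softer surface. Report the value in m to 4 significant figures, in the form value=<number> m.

value=1.185e-08 m

Displayed values are rounded — the computation carries full precision; one final rounding: 4 significant figures.
Path length L = v·t = 0.02201 m/s × 102.3 s = 2.252 m.
Hardness H = 5.953 GPa = 5.953e+09 Pa.
Contact area A = 0.01524 m × 0.01030 m = 1.570e-04 m².
Working in SI base units: W = 5.073 N, H = 5.953e+09 Pa, K = 9.694e-04.
Archard relation: V = K·W·L/H = 9.694e-04 · 5.073 · 2.252 / 5.953e+09 = 1.860e-12 m³.
Mean wear depth h = V/A = 1.860e-12 / 1.570e-04 = 1.185e-08 m.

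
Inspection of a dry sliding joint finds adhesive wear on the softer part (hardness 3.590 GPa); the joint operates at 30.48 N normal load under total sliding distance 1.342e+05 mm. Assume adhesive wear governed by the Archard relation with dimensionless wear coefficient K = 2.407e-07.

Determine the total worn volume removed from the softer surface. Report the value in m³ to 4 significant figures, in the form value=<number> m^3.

value=2.743e-13 m^3

Intermediate values are shown rounded — all working math carries full float precision. Rounded once at the end, at 4 significant digits.
Distance covered L = 1.342e+05 mm = 134.2 m.
Hardness H = 3.590 GPa = 3.590e+09 Pa.
SI base units throughout: W = 30.48 N, H = 3.590e+09 Pa, K = 2.407e-07.
Apply Archard: V = K·W·L/H = 2.407e-07 · 30.48 · 134.2 / 3.590e+09 = 2.743e-13 m³.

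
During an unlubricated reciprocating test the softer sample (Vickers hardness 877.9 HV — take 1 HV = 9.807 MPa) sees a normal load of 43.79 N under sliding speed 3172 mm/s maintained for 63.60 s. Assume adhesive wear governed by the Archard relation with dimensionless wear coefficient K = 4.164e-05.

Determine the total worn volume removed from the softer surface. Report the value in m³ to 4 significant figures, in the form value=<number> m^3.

value=4.273e-11 m^3

All arithmetic keeps full precision. Displayed values are rounded; a single final rounding, at 4 significant figures.
Convert: Sliding speed v = 3172 mm/s = 3.172 m/s. The distance L = v·t = 3.172 m/s × 63.60 s = 201.7 m.
Convert: Hardness H = 877.9 HV × 9.807 MPa/HV = 8610 MPa = 8.610e+09 Pa.
Working in SI base units: W = 43.79 N, H = 8.610e+09 Pa, K = 4.164e-05.
Worn volume V = K·W·L/H = 4.164e-05 · 43.79 · 201.7 / 8.610e+09 = 4.273e-11 m³.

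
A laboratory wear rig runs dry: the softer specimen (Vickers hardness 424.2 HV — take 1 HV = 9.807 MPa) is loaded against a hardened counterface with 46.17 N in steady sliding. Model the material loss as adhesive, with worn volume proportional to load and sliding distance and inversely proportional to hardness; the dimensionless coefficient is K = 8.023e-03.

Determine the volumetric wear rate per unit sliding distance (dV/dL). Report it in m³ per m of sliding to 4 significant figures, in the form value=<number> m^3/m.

Shown intermediates are rounded. All arithmetic maintains full float precision. Rounded just once to 4 significant digits.
Convert: Hardness H = 424.2 HV × 9.807 MPa/HV = 4160 MPa = 4.160e+09 Pa.
As SI base values: W = 46.17 N, H = 4.160e+09 Pa, K = 8.023e-03.
Wear rate dV/dL = K·W/H, so: 8.023e-03 · 46.17 / 4.160e+09 = 8.904e-11 m³/m.

value=8.904e-11 m^3/m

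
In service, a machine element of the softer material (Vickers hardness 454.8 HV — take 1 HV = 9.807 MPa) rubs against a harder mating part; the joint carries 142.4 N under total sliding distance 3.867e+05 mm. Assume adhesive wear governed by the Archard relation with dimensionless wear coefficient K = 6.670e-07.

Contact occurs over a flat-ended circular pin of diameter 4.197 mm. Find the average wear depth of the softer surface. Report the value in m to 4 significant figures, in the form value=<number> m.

value=5.952e-07 m

All working math maintains full precision; printed values are rounded, and one last rounding to 4 significant digits.
Convert: Distance covered L = 3.867e+05 mm = 386.7 m.
Convert: Hardness H = 454.8 HV × 9.807 MPa/HV = 4460 MPa = 4.460e+09 Pa.
Convert: Pin diameter d = 4.197 mm = 0.004197 m. Contact area A = π·d²/4 = π·(0.004197 m)²/4 = 1.383e-05 m².
Expressed in SI base units: W = 142.4 N, H = 4.460e+09 Pa, K = 6.670e-07.
Worn volume V = K·W·L/H = 6.670e-07 · 142.4 · 386.7 / 4.460e+09 = 8.235e-12 m³.
Average depth h = V/A = 8.235e-12 / 1.383e-05 = 5.952e-07 m.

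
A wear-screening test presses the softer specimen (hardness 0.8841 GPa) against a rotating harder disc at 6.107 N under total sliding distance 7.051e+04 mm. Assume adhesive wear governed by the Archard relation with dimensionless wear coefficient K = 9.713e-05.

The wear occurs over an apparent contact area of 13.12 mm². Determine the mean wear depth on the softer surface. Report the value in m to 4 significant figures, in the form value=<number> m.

All working math holds exact precision; intermediate values are displayed rounded, and rounded just once to four significant digits.
Convert: Path length L = 7.051e+04 mm = 70.51 m.
Convert: Hardness H = 0.8841 GPa = 8.841e+08 Pa.
Convert: Contact area A = 13.12 mm² = 1.312e-05 m².
In SI base units, W = 6.107 N, H = 8.841e+08 Pa, K = 9.713e-05.
Wear volume V = K·W·L/H = 9.713e-05 · 6.107 · 70.51 / 8.841e+08 = 4.731e-11 m³.
Wear depth h = V/A = 4.731e-11 / 1.312e-05 = 3.606e-06 m.

value=3.606e-06 m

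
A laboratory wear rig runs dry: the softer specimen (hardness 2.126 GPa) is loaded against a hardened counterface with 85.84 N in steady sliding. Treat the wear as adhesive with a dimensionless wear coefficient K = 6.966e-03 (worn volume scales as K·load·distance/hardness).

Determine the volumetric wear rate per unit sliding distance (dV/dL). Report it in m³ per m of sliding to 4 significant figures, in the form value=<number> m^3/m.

value=2.813e-10 m^3/m

All arithmetic runs at full float precision — intermediate values are displayed rounded; rounded once at the end, at 4 significant figures.
Hardness H = 2.126 GPa = 2.126e+09 Pa.
In SI base units, W = 85.84 N, H = 2.126e+09 Pa, K = 6.966e-03.
Rate of wear dV/dL = K·W/H: 6.966e-03 · 85.84 / 2.126e+09 = 2.813e-10 m³/m.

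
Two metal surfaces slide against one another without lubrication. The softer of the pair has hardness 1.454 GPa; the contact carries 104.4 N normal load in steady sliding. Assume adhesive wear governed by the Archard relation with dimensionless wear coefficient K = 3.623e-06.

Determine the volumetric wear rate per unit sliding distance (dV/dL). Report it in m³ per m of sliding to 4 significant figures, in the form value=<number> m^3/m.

value=2.601e-13 m^3/m

Every step runs at full float precision. Printed values are rounded, and a lone final rounding: four significant digits.
Hardness H = 1.454 GPa = 1.454e+09 Pa.
Restated in SI base units: W = 104.4 N, H = 1.454e+09 Pa, K = 3.623e-06.
Wear rate dV/dL = K·W/H, per unit distance: 3.623e-06 · 104.4 / 1.454e+09 = 2.601e-13 m³/m.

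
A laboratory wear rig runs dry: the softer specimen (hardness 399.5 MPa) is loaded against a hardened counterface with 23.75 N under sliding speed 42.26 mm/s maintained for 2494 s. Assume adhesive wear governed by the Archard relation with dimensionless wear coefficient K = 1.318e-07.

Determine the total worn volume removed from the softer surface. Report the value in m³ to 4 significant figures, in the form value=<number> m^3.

All arithmetic runs at exact precision; the intermediates are displayed rounded. Rounded once at the end, at four significant figures.
Convert: Sliding speed v = 42.26 mm/s = 0.04226 m/s. The distance L = v·t = 0.04226 m/s × 2494 s = 105.4 m.
Convert: Hardness H = 399.5 MPa = 3.995e+08 Pa.
In SI base units, W = 23.75 N, H = 3.995e+08 Pa, K = 1.318e-07.
Apply Archard: V = K·W·L/H = 1.318e-07 · 23.75 · 105.4 / 3.995e+08 = 8.258e-13 m³.

value=8.258e-13 m^3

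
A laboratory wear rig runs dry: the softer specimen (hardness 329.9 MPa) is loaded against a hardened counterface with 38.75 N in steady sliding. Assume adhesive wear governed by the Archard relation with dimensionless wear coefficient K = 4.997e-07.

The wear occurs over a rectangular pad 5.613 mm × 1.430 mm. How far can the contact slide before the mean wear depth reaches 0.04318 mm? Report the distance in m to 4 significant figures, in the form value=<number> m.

Intermediates appear rounded, and every step holds full precision — a lone final rounding: 4 significant digits.
Hardness H = 329.9 MPa = 3.299e+08 Pa.
Pad sides 5.613 mm × 1.430 mm = 0.005613 m × 0.001430 m. Contact area A = 0.005613 m × 0.001430 m = 8.027e-06 m².
Depth limit h_lim = 0.04318 mm = 4.318e-05 m.
In SI base units, W = 38.75 N, H = 3.299e+08 Pa, K = 4.997e-07.
Volume at the limit: V_lim = h_lim·A = 4.318e-05 · 8.027e-06 = 3.466e-10 m³.
So the life L = V_lim·H/(K·W) = 3.466e-10 · 3.299e+08 / (4.997e-07 · 38.75) = 5905 m.

value=5905 m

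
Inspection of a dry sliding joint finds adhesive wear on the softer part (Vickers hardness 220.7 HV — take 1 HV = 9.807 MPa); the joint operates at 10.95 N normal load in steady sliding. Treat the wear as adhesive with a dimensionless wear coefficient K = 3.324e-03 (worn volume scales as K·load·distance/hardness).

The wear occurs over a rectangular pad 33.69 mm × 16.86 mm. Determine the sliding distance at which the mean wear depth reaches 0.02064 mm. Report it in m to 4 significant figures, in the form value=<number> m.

value=697.2 m

The computation maintains exact precision, and printed values are rounded, and rounded just once to 4 significant figures.
Hardness H = 220.7 HV × 9.807 MPa/HV = 2164 MPa = 2.164e+09 Pa.
Pad sides 33.69 mm × 16.86 mm = 0.03369 m × 0.01686 m. Contact area A = 0.03369 m × 0.01686 m = 5.680e-04 m².
Depth limit h_lim = 0.02064 mm = 2.064e-05 m.
SI base units throughout: W = 10.95 N, H = 2.164e+09 Pa, K = 3.324e-03.
At the depth limit, V_lim = h_lim·A = 2.064e-05 · 5.680e-04 = 1.172e-08 m³.
Thus life L = V_lim·H/(K·W) = 1.172e-08 · 2.164e+09 / (3.324e-03 · 10.95) = 697.2 m.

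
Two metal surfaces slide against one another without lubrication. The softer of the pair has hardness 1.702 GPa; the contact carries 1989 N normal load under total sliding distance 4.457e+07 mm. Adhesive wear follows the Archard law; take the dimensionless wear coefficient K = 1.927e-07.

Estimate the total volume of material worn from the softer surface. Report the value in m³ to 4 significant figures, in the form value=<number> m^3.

Each operation holds full precision, and intermediates appear rounded — rounded once at the end, at 4 significant figures.
Convert: Distance L = 4.457e+07 mm = 4.457e+04 m.
Convert: Hardness H = 1.702 GPa = 1.702e+09 Pa.
SI base units throughout: W = 1989 N, H = 1.702e+09 Pa, K = 1.927e-07.
Apply Archard: V = K·W·L/H = 1.927e-07 · 1989 · 4.457e+04 / 1.702e+09 = 1.004e-08 m³.

value=1.004e-08 m^3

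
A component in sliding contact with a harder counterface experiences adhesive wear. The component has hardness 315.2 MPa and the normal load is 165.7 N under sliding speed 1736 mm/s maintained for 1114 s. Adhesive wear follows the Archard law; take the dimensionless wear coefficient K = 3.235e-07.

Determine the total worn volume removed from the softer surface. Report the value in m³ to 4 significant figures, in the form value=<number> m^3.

Quoted intermediates are rounded. The algebra carries exact precision. Rounded once at the end, at four significant figures.
Sliding speed v = 1736 mm/s = 1.736 m/s. Total distance L = v·t = 1.736 m/s × 1114 s = 1934 m.
Hardness H = 315.2 MPa = 3.152e+08 Pa.
Working in SI base units: W = 165.7 N, H = 3.152e+08 Pa, K = 3.235e-07.
The Archard volume V = K·W·L/H = 3.235e-07 · 165.7 · 1934 / 3.152e+08 = 3.289e-10 m³.

value=3.289e-10 m^3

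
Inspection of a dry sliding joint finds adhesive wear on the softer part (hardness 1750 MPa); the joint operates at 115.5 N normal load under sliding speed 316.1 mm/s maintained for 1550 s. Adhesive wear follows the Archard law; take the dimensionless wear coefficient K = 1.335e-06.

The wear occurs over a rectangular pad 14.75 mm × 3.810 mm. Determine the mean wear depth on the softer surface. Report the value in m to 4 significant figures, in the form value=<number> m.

value=7.682e-07 m

Every step holds full precision. Intermediates are displayed rounded; a lone final rounding, at 4 significant digits.
Sliding speed v = 316.1 mm/s = 0.3161 m/s. Path length L = v·t = 0.3161 m/s × 1550 s = 490.0 m.
Hardness H = 1750 MPa = 1.750e+09 Pa.
Pad sides 14.75 mm × 3.810 mm = 0.01475 m × 0.003810 m. Contact area A = 0.01475 m × 0.003810 m = 5.620e-05 m².
SI base units throughout: W = 115.5 N, H = 1.750e+09 Pa, K = 1.335e-06.
Worn volume V = K·W·L/H = 1.335e-06 · 115.5 · 490.0 / 1.750e+09 = 4.317e-11 m³.
Mean wear depth h = V/A = 4.317e-11 / 5.620e-05 = 7.682e-07 m.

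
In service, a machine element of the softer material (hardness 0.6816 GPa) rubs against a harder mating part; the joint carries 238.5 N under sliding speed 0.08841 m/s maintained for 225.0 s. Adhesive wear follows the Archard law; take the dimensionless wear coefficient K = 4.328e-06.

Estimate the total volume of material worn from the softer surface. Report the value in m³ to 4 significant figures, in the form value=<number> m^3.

The intermediates appear rounded. The computation maintains full float precision; a lone final rounding, at 4 significant figures.
Convert: The distance L = v·t = 0.08841 m/s × 225.0 s = 19.89 m.
Convert: Hardness H = 0.6816 GPa = 6.816e+08 Pa.
Restated in SI base units: W = 238.5 N, H = 6.816e+08 Pa, K = 4.328e-06.
Volume removed: V = K·W·L/H = 4.328e-06 · 238.5 · 19.89 / 6.816e+08 = 3.013e-11 m³.

value=3.013e-11 m^3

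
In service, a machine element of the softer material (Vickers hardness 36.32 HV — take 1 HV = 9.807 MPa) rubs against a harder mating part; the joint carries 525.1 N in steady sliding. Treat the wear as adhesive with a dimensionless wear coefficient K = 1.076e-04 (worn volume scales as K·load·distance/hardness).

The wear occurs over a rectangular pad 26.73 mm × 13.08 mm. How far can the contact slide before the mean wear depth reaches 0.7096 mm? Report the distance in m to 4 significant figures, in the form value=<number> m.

Intermediate values appear rounded — each operation maintains exact precision — rounded just once to four significant digits.
Hardness H = 36.32 HV × 9.807 MPa/HV = 356.2 MPa = 3.562e+08 Pa.
Pad sides 26.73 mm × 13.08 mm = 0.02673 m × 0.01308 m. Contact area A = 0.02673 m × 0.01308 m = 3.496e-04 m².
Depth limit h_lim = 0.7096 mm = 7.096e-04 m.
As SI base values: W = 525.1 N, H = 3.562e+08 Pa, K = 1.076e-04.
Limit volume V_lim = h_lim·A = 7.096e-04 · 3.496e-04 = 2.481e-07 m³.
Sliding life L = V_lim·H/(K·W) = 2.481e-07 · 3.562e+08 / (1.076e-04 · 525.1) = 1564 m.

value=1564 m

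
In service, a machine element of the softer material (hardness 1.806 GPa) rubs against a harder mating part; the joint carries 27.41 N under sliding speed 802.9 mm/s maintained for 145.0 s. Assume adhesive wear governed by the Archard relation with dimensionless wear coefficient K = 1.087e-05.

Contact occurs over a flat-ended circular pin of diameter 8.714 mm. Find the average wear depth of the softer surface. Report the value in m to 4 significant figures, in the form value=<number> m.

The algebra runs at full float precision; intermediate values are printed rounded — one last rounding to four significant digits.
Convert: Sliding speed v = 802.9 mm/s = 0.8029 m/s. Sliding distance L = v·t = 0.8029 m/s × 145.0 s = 116.4 m.
Convert: Hardness H = 1.806 GPa = 1.806e+09 Pa.
Convert: Pin diameter d = 8.714 mm = 0.008714 m. Contact area A = π·d²/4 = π·(0.008714 m)²/4 = 5.964e-05 m².
Restated in SI base units: W = 27.41 N, H = 1.806e+09 Pa, K = 1.087e-05.
Wear volume V = K·W·L/H = 1.087e-05 · 27.41 · 116.4 / 1.806e+09 = 1.921e-11 m³.
Mean depth h = V/A = 1.921e-11 / 5.964e-05 = 3.221e-07 m.

value=3.221e-07 m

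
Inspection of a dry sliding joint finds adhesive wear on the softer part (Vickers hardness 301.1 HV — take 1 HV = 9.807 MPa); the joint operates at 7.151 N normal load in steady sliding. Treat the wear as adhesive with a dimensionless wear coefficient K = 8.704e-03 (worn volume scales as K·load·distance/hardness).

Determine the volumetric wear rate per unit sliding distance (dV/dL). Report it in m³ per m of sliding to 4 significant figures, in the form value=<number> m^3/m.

Intermediate values are printed rounded, and every step runs at exact precision, and rounded once at the end: 4 significant figures.
Convert: Hardness H = 301.1 HV × 9.807 MPa/HV = 2953 MPa = 2.953e+09 Pa.
In SI base units: W = 7.151 N, H = 2.953e+09 Pa, K = 8.704e-03.
The wear rate dV/dL = K·W/H, so: 8.704e-03 · 7.151 / 2.953e+09 = 2.108e-11 m³/m.

value=2.108e-11 m^3/m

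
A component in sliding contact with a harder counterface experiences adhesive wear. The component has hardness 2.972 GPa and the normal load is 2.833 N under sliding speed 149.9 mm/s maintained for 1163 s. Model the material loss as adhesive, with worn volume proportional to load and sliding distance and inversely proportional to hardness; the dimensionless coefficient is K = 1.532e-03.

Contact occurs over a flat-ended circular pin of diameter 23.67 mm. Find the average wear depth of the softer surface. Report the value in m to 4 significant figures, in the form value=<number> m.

Every step keeps full float precision. Intermediate values are shown rounded, and one final rounding: four significant digits.
Convert: Sliding speed v = 149.9 mm/s = 0.1499 m/s. Path length L = v·t = 0.1499 m/s × 1163 s = 174.3 m.
Convert: Hardness H = 2.972 GPa = 2.972e+09 Pa.
Convert: Pin diameter d = 23.67 mm = 0.02367 m. Contact area A = π·d²/4 = π·(0.02367 m)²/4 = 4.400e-04 m².
In SI base units, W = 2.833 N, H = 2.972e+09 Pa, K = 1.532e-03.
Archard volume V = K·W·L/H = 1.532e-03 · 2.833 · 174.3 / 2.972e+09 = 2.546e-10 m³.
Average depth h = V/A = 2.546e-10 / 4.400e-04 = 5.786e-07 m.

value=5.786e-07 m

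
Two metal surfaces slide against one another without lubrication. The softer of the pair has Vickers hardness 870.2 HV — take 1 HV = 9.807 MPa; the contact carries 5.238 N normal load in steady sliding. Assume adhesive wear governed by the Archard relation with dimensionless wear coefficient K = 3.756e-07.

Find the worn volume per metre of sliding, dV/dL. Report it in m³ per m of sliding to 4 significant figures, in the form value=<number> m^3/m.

value=2.305e-16 m^3/m

All arithmetic holds exact precision; intermediate values appear rounded. Rounded once at the end to 4 significant figures.
Convert: Hardness H = 870.2 HV × 9.807 MPa/HV = 8534 MPa = 8.534e+09 Pa.
In SI base units, W = 5.238 N, H = 8.534e+09 Pa, K = 3.756e-07.
The wear rate dV/dL = K·W/H, so: 3.756e-07 · 5.238 / 8.534e+09 = 2.305e-16 m³/m.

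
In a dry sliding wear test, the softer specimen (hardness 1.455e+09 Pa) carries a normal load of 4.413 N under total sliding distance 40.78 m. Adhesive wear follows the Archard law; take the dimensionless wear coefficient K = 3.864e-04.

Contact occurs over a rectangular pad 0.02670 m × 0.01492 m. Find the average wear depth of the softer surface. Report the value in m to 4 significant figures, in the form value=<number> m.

Intermediates are displayed rounded. All working math maintains full float precision — rounded once at the end to 4 significant digits.
Convert: Contact area A = 0.02670 m × 0.01492 m = 3.984e-04 m².
In SI base units, W = 4.413 N, H = 1.455e+09 Pa, K = 3.864e-04.
The Archard volume V = K·W·L/H = 3.864e-04 · 4.413 · 40.78 / 1.455e+09 = 4.779e-11 m³.
Depth of wear h = V/A = 4.779e-11 / 3.984e-04 = 1.200e-07 m.

value=1.200e-07 m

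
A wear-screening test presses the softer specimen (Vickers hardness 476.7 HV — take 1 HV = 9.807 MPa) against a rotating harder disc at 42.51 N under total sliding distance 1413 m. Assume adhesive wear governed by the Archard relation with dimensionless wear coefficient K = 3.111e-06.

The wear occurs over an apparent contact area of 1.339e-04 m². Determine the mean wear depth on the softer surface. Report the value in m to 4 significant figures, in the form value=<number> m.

value=2.985e-07 m

The intermediates are shown rounded. Each operation holds full precision — a single final rounding to 4 significant digits.
Convert: Hardness H = 476.7 HV × 9.807 MPa/HV = 4675 MPa = 4.675e+09 Pa.
As SI base values: W = 42.51 N, H = 4.675e+09 Pa, K = 3.111e-06.
By Archard's law, V = K·W·L/H = 3.111e-06 · 42.51 · 1413 / 4.675e+09 = 3.997e-11 m³.
Depth of wear h = V/A = 3.997e-11 / 1.339e-04 = 2.985e-07 m.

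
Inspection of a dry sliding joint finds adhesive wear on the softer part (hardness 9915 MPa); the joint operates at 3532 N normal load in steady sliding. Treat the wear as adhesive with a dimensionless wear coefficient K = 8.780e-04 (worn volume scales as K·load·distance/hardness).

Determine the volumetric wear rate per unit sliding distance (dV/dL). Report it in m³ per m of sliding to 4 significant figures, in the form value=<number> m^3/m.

Intermediates are displayed rounded, and all arithmetic keeps full float precision, and rounded just once: 4 significant digits.
Hardness H = 9915 MPa = 9.915e+09 Pa.
Working in SI base units: W = 3532 N, H = 9.915e+09 Pa, K = 8.780e-04.
Wear rate dV/dL = K·W/H — distance-free: 8.780e-04 · 3532 / 9.915e+09 = 3.128e-10 m³/m.

value=3.128e-10 m^3/m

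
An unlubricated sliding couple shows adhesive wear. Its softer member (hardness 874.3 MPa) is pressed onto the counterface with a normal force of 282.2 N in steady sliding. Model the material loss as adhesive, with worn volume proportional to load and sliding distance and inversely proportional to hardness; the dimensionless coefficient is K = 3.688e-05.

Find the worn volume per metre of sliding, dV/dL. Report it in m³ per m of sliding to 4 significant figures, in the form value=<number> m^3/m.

value=1.190e-11 m^3/m

Intermediate values are displayed rounded. All arithmetic keeps full float precision — rounded once at the end to 4 significant digits.
Hardness H = 874.3 MPa = 8.743e+08 Pa.
In SI base units, W = 282.2 N, H = 8.743e+08 Pa, K = 3.688e-05.
Sliding wear rate dV/dL = K·W/H (independent of L): 3.688e-05 · 282.2 / 8.743e+08 = 1.190e-11 m³/m.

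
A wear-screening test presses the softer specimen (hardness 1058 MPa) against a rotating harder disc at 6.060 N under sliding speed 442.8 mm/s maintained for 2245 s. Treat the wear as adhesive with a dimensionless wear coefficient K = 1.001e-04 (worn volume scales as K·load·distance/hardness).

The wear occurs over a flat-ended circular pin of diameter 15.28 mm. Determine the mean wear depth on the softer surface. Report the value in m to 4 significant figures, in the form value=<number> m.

The intermediates are printed rounded — all working math holds full precision — one last rounding: four significant digits.
Convert: Sliding speed v = 442.8 mm/s = 0.4428 m/s. Total distance L = v·t = 0.4428 m/s × 2245 s = 994.1 m.
Convert: Hardness H = 1058 MPa = 1.058e+09 Pa.
Convert: Pin diameter d = 15.28 mm = 0.01528 m. Contact area A = π·d²/4 = π·(0.01528 m)²/4 = 1.834e-04 m².
Restated in SI base units: W = 6.060 N, H = 1.058e+09 Pa, K = 1.001e-04.
Wear volume V = K·W·L/H = 1.001e-04 · 6.060 · 994.1 / 1.058e+09 = 5.700e-10 m³.
Mean depth h = V/A = 5.700e-10 / 1.834e-04 = 3.108e-06 m.

value=3.108e-06 m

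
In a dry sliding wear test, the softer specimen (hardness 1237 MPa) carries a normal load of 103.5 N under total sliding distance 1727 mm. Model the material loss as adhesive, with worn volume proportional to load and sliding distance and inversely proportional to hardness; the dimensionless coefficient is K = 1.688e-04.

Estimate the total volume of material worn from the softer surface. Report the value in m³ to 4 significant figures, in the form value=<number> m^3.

value=2.439e-11 m^3

Intermediates are displayed rounded, and each operation carries exact precision, and rounded once at the end: four significant figures.
Total distance L = 1727 mm = 1.727 m.
Hardness H = 1237 MPa = 1.237e+09 Pa.
In SI base units, W = 103.5 N, H = 1.237e+09 Pa, K = 1.688e-04.
Apply Archard: V = K·W·L/H = 1.688e-04 · 103.5 · 1.727 / 1.237e+09 = 2.439e-11 m³.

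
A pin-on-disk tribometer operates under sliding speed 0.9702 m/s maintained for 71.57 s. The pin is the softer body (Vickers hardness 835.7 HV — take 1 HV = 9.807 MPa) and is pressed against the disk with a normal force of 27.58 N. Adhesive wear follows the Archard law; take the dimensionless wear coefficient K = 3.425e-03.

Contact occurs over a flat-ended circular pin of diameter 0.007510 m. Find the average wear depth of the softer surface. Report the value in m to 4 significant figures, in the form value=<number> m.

Intermediates are shown rounded; the algebra keeps full precision; one final rounding, at 4 significant digits.
Convert: Total distance L = v·t = 0.9702 m/s × 71.57 s = 69.44 m.
Convert: Hardness H = 835.7 HV × 9.807 MPa/HV = 8196 MPa = 8.196e+09 Pa.
Convert: Contact area A = π·d²/4 = π·(0.007510 m)²/4 = 4.430e-05 m².
Working in SI base units: W = 27.58 N, H = 8.196e+09 Pa, K = 3.425e-03.
Apply Archard: V = K·W·L/H = 3.425e-03 · 27.58 · 69.44 / 8.196e+09 = 8.003e-10 m³.
Depth of wear h = V/A = 8.003e-10 / 4.430e-05 = 1.807e-05 m.

value=1.807e-05 m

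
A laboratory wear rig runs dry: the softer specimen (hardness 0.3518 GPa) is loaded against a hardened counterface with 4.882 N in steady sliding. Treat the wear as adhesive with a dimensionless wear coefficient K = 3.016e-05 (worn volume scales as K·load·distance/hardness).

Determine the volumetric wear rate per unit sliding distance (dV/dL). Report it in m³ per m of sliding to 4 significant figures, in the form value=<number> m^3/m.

Intermediate values are printed rounded. All working math maintains full float precision, and one final rounding: 4 significant figures.
Hardness H = 0.3518 GPa = 3.518e+08 Pa.
As SI base values: W = 4.882 N, H = 3.518e+08 Pa, K = 3.016e-05.
Sliding wear rate dV/dL = K·W/H (independent of L): 3.016e-05 · 4.882 / 3.518e+08 = 4.185e-13 m³/m.

value=4.185e-13 m^3/m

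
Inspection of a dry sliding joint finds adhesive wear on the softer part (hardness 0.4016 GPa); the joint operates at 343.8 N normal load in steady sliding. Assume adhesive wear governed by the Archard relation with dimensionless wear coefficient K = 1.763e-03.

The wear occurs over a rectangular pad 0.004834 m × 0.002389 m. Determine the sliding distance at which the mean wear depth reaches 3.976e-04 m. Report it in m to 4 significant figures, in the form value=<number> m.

Intermediate values are displayed rounded — the algebra runs at exact precision, and rounded once at the end, at four significant figures.
Hardness H = 0.4016 GPa = 4.016e+08 Pa.
Contact area A = 0.004834 m × 0.002389 m = 1.155e-05 m².
Collected in SI base units: W = 343.8 N, H = 4.016e+08 Pa, K = 1.763e-03.
Permissible volume V_lim = h_lim·A = 3.976e-04 · 1.155e-05 = 4.592e-09 m³.
Sliding life L = V_lim·H/(K·W) = 4.592e-09 · 4.016e+08 / (1.763e-03 · 343.8) = 3.042 m.

value=3.042 m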